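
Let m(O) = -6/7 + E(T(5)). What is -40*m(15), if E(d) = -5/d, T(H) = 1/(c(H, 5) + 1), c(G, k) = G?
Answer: 8640/7 ≈ 1234.3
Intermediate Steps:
T(H) = 1/(1 + H) (T(H) = 1/(H + 1) = 1/(1 + H))
E(d) = -5/d
m(O) = -216/7 (m(O) = -6/7 - 5/(1/(1 + 5)) = -6*1/7 - 5/(1/6) = -6/7 - 5/1/6 = -6/7 - 5*6 = -6/7 - 30 = -216/7)
-40*m(15) = -40*(-216/7) = 8640/7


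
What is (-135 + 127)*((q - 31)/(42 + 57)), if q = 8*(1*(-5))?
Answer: 568/99 ≈ 5.7374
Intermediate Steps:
q = -40 (q = 8*(-5) = -40)
(-135 + 127)*((q - 31)/(42 + 57)) = (-135 + 127)*((-40 - 31)/(42 + 57)) = -(-568)/99 = -8*(-71/99) = 568/99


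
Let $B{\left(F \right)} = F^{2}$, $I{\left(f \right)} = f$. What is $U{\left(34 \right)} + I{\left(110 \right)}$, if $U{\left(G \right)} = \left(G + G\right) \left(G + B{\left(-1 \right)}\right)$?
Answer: $2490$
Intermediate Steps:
$U{\left(G \right)} = 2 G \left(1 + G\right)$ ($U{\left(G \right)} = \left(G + G\right) \left(G + \left(-1\right)^{2}\right) = 2 G \left(G + 1\right) = 2 G \left(1 + G\right)$)
$U{\left(34 \right)} + I{\left(110 \right)} = 2 \cdot 34 \left(1 + 34\right) + 110 = 2 \cdot 34 \cdot 35 + 110 = 2380 + 110 = 2490$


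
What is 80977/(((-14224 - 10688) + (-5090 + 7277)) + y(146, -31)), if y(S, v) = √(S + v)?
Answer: -368040465/103285102 - 80977*√115/516425510 ≈ -3.5650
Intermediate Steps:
80977/(((-14224 - 10688) + (-5090 + 7277)) + y(146, -31)) = 80977/(((-14224 - 10688) + (-5090 + 7277)) + √(146 - 31)) = 80977/((-24912 + 2187) + √115) = 80977/(-22725 + √115)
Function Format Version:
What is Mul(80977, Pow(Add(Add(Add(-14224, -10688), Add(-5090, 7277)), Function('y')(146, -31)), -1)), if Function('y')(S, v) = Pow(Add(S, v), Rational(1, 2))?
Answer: Add(Rational(-368040465, 103285102), Mul(Rational(-80977, 516425510), Pow(115, Rational(1, 2)))) ≈ -3.5650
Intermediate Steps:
Mul(80977, Pow(Add(Add(Add(-14224, -10688), Add(-5090, 7277)), Function('y')(146, -31)), -1)) = Mul(80977, Pow(Add(Add(Add(-14224, -10688), Add(-5090, 7277)), Pow(Add(146, -31), Rational(1, 2))), -1)) = Mul(80977, Pow(Add(Add(-24912, 2187), Pow(115, Rational(1, 2))), -1)) = Mul(80977, Pow(Add(-22725, Pow(115, Rational(1, 2))), -1))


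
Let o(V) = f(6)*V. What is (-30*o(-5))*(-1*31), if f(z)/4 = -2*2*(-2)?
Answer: -148800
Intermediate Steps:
f(z) = 32 (f(z) = 4*(-2*2*(-2)) = 4*(-4*(-2)) = 4*8 = 32)
o(V) = 32*V
(-30*o(-5))*(-1*31) = (-960*(-5))*(-1*31) = -30*(-160)*(-31) = 4800*(-31) = -148800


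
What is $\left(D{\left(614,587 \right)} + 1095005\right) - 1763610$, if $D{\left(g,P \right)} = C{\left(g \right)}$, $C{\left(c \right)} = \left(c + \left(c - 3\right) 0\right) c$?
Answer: $-291609$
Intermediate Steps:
$C{\left(c \right)} = c^{2}$ ($C{\left(c \right)} = \left(c + \left(-3 + c\right) 0\right) c = \left(c + 0\right) c = c c = c^{2}$)
$D{\left(g,P \right)} = g^{2}$
$\left(D{\left(614,587 \right)} + 1095005\right) - 1763610 = \left(614^{2} + 1095005\right) - 1763610 = \left(376996 + 1095005\right) - 1763610 = 1472001 - 1763610 = -291609$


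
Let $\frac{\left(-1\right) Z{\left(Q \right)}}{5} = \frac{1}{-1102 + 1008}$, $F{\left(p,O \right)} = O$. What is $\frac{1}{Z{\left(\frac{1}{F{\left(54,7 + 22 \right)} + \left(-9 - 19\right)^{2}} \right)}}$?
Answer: $\frac{94}{5} \approx 18.8$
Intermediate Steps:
$Z{\left(Q \right)} = \frac{5}{94}$ ($Z{\left(Q \right)} = - \frac{5}{-1102 + 1008} = - \frac{5}{-94} = \left(-5\right) \left(- \frac{1}{94}\right) = \frac{5}{94}$)
$\frac{1}{Z{\left(\frac{1}{F{\left(54,7 + 22 \right)} + \left(-9 - 19\right)^{2}} \right)}} = \frac{1}{\frac{5}{94}} = \frac{94}{5}$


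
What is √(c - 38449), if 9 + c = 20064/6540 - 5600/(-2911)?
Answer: 3*I*√10753881052975490/1586495 ≈ 196.09*I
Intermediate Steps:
c = -6359263/1586495 (c = -9 + (20064/6540 - 5600/(-2911)) = -9 + (20064*(1/6540) - 5600*(-1/2911)) = -9 + (1672/545 + 5600/2911) = -9 + 7919192/1586495 = -6359263/1586495 ≈ -4.0084)
√(c - 38449) = √(-6359263/1586495 - 38449) = √(-61005505518/1586495) = 3*I*√10753881052975490/1586495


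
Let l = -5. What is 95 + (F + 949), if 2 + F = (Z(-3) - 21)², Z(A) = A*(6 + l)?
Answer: 1618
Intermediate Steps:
Z(A) = A (Z(A) = A*(6 - 5) = A*1 = A)
F = 574 (F = -2 + (-3 - 21)² = -2 + (-24)² = -2 + 576 = 574)
95 + (F + 949) = 95 + (574 + 949) = 95 + 1523 = 1618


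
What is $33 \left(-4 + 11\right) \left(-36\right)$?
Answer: $-8316$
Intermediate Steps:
$33 \left(-4 + 11\right) \left(-36\right) = 33 \cdot 7 \left(-36\right) = 231 \left(-36\right) = -8316$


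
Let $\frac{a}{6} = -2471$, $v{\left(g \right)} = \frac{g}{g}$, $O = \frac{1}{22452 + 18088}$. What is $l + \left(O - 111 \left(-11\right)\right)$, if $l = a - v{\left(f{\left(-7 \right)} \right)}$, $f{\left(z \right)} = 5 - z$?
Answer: $- \frac{551587239}{40540} \approx -13606.0$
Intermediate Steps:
$O = \frac{1}{40540} \approx 2.4667 \cdot 10^{-5}$
$v{\left(g \right)} = 1$
$a = -14826$ ($a = 6 \left(-2471\right) = -14826$)
$l = -14827$ ($l = -14826 - 1 = -14827$)
$l + \left(O - 111 \left(-11\right)\right) = -14827 - \left(- \frac{1}{40540} + 111 \left(-11\right)\right) = -14827 + \left(\frac{1}{40540} - -1221\right) = -14827 + \left(\frac{1}{40540} + 1221\right) = -14827 + \frac{49499341}{40540} = - \frac{551587239}{40540}$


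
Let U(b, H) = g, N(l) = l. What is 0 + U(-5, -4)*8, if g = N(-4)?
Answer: -32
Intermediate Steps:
g = -4
U(b, H) = -4
0 + U(-5, -4)*8 = 0 - 4*8 = 0 - 32 = -32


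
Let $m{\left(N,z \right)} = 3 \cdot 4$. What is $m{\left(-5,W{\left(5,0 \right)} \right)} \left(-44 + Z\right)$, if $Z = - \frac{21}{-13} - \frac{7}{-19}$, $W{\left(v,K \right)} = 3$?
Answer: $- \frac{124536}{247} \approx -504.19$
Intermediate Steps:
$m{\left(N,z \right)} = 12$
$Z = \frac{490}{247}$ ($Z = \left(-21\right) \left(- \frac{1}{13}\right) - - \frac{7}{19} = \frac{21}{13} + \frac{7}{19} = \frac{490}{247} \approx 1.9838$)
$m{\left(-5,W{\left(5,0 \right)} \right)} \left(-44 + Z\right) = 12 \left(-44 + \frac{490}{247}\right) = 12 \left(- \frac{10378}{247}\right) = - \frac{124536}{247}$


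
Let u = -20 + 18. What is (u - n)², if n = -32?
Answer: 900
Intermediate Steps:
u = -2
(u - n)² = (-2 - 1*(-32))² = (-2 + 32)² = 30² = 900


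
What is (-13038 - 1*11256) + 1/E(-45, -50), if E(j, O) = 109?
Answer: -2648045/109 ≈ -24294.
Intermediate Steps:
(-13038 - 1*11256) + 1/E(-45, -50) = (-13038 - 1*11256) + 1/109 = (-13038 - 11256) + 1/109 = -24294 + 1/109 = -2648045/109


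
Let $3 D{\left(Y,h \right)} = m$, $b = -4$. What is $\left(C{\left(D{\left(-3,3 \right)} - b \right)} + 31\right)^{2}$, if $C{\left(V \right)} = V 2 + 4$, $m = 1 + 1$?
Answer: $\frac{17689}{9} \approx 1965.4$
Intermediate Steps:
$m = 2$
$D{\left(Y,h \right)} = \frac{2}{3}$ ($D{\left(Y,h \right)} = \frac{1}{3} \cdot 2 = \frac{2}{3}$)
$C{\left(V \right)} = 4 + 2 V$ ($C{\left(V \right)} = 2 V + 4 = 4 + 2 V$)
$\left(C{\left(D{\left(-3,3 \right)} - b \right)} + 31\right)^{2} = \left(\left(4 + 2 \left(\frac{2}{3} - -4\right)\right) + 31\right)^{2} = \left(\left(4 + 2 \left(\frac{2}{3} + 4\right)\right) + 31\right)^{2} = \left(\left(4 + 2 \cdot \frac{14}{3}\right) + 31\right)^{2} = \left(\left(4 + \frac{28}{3}\right) + 31\right)^{2} = \left(\frac{40}{3} + 31\right)^{2} = \left(\frac{133}{3}\right)^{2} = \frac{17689}{9}$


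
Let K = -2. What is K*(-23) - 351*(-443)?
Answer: 155539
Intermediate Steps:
K*(-23) - 351*(-443) = -2*(-23) - 351*(-443) = 46 + 155493 = 155539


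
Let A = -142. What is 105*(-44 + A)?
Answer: -19530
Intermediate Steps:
105*(-44 + A) = 105*(-44 - 142) = 105*(-186) = -19530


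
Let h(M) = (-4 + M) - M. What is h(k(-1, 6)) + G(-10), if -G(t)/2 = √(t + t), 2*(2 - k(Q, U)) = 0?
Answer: -4 - 4*I*√5 ≈ -4.0 - 8.9443*I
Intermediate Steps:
k(Q, U) = 2 (k(Q, U) = 2 - ½*0 = 2 + 0 = 2)
G(t) = -2*√2*√t (G(t) = -2*√(t + t) = -2*√2*√t)
h(M) = -4
h(k(-1, 6)) + G(-10) = -4 - 2*√2*√(-10) = -4 - 2*√2*I*√10 = -4 - 4*I*√5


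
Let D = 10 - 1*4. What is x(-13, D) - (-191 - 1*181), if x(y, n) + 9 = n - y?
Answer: 382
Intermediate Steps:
D = 6 (D = 10 - 4 = 6)
x(y, n) = -9 + n - y (x(y, n) = -9 + (n - y) = -9 + n - y)
x(-13, D) - (-191 - 1*181) = (-9 + 6 - 1*(-13)) - (-191 - 1*181) = (-9 + 6 + 13) - (-191 - 181) = 10 - 1*(-372) = 10 + 372 = 382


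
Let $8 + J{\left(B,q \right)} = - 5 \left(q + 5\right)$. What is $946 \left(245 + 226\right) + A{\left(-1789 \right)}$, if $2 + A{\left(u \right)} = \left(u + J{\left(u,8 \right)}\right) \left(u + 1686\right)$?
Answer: $637350$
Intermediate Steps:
$J{\left(B,q \right)} = -33 - 5 q$ ($J{\left(B,q \right)} = -8 - 5 \left(q + 5\right) = -8 - 5 \left(5 + q\right) = -8 - \left(25 + 5 q\right) = -33 - 5 q$)
$A{\left(u \right)} = -2 + \left(-73 + u\right) \left(1686 + u\right)$ ($A{\left(u \right)} = -2 + \left(u - 73\right) \left(u + 1686\right) = -2 + \left(u - 73\right) \left(1686 + u\right) = -2 + \left(-73 + u\right) \left(1686 + u\right)$)
$946 \left(245 + 226\right) + A{\left(-1789 \right)} = 946 \left(245 + 226\right) + \left(-123080 + \left(-1789\right)^{2} + 1613 \left(-1789\right)\right) = 946 \cdot 471 - -191784 = 445566 + 191784 = 637350$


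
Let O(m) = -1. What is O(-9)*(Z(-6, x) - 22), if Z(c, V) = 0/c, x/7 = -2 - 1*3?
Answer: 22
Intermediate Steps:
x = -35 (x = 7*(-2 - 1*3) = 7*(-2 - 3) = 7*(-5) = -35)
Z(c, V) = 0
O(-9)*(Z(-6, x) - 22) = -(0 - 22) = -1*(-22) = 22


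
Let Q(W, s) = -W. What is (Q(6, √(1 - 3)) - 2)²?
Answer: 64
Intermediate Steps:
(Q(6, √(1 - 3)) - 2)² = (-1*6 - 2)² = (-6 - 2)² = (-8)² = 64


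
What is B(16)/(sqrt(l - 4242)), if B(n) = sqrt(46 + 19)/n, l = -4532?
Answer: -I*sqrt(570310)/140384 ≈ -0.0053795*I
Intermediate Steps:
B(n) = sqrt(65)/n
B(16)/(sqrt(l - 4242)) = (sqrt(65)/16)/(sqrt(-4532 - 4242)) = (sqrt(65)*(1/16))/(sqrt(-8774)) = (sqrt(65)/16)/((I*sqrt(8774))) = (sqrt(65)/16)*(-I*sqrt(8774)/8774) = -I*sqrt(570310)/140384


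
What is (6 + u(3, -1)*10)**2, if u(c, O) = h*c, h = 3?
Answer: 9216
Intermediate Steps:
u(c, O) = 3*c
(6 + u(3, -1)*10)**2 = (6 + (3*3)*10)**2 = (6 + 9*10)**2 = (6 + 90)**2 = 96**2 = 9216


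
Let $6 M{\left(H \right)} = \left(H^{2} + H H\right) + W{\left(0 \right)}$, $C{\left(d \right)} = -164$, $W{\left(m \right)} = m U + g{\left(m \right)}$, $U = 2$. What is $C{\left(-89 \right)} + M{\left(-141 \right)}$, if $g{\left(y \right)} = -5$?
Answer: $\frac{38773}{6} \approx 6462.2$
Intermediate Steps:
$W{\left(m \right)} = -5 + 2 m$ ($W{\left(m \right)} = m 2 - 5 = 2 m - 5 = -5 + 2 m$)
$M{\left(H \right)} = - \frac{5}{6} + \frac{H^{2}}{3}$ ($M{\left(H \right)} = \frac{\left(H^{2} + H H\right) + \left(-5 + 2 \cdot 0\right)}{6} = \frac{\left(H^{2} + H^{2}\right) + \left(-5 + 0\right)}{6} = \frac{2 H^{2} - 5}{6} = \frac{-5 + 2 H^{2}}{6} = - \frac{5}{6} + \frac{H^{2}}{3}$)
$C{\left(-89 \right)} + M{\left(-141 \right)} = -164 - \left(\frac{5}{6} - \frac{\left(-141\right)^{2}}{3}\right) = -164 + \left(- \frac{5}{6} + \frac{1}{3} \cdot 19881\right) = -164 + \left(- \frac{5}{6} + 6627\right) = -164 + \frac{39757}{6} = \frac{38773}{6}$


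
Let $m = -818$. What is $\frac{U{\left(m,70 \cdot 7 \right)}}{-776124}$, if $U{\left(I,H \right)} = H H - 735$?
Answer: $- \frac{239365}{776124} \approx -0.30841$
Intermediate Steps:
$U{\left(I,H \right)} = -735 + H^{2}$ ($U{\left(I,H \right)} = H^{2} - 735 = -735 + H^{2}$)
$\frac{U{\left(m,70 \cdot 7 \right)}}{-776124} = \frac{-735 + \left(70 \cdot 7\right)^{2}}{-776124} = \left(-735 + 490^{2}\right) \left(- \frac{1}{776124}\right) = \left(-735 + 240100\right) \left(- \frac{1}{776124}\right) = 239365 \left(- \frac{1}{776124}\right) = - \frac{239365}{776124}$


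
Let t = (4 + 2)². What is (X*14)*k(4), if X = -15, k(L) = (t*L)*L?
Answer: -120960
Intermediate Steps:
t = 36 (t = 6² = 36)
k(L) = 36*L² (k(L) = (36*L)*L = 36*L²)
(X*14)*k(4) = (-15*14)*(36*4²) = -7560*16 = -210*576 = -120960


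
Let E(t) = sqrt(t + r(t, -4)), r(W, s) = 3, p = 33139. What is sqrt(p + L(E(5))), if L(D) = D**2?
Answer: 3*sqrt(3683) ≈ 182.06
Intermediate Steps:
E(t) = sqrt(3 + t) (E(t) = sqrt(t + 3) = sqrt(3 + t))
sqrt(p + L(E(5))) = sqrt(33139 + (sqrt(3 + 5))**2) = sqrt(33139 + (sqrt(8))**2) = sqrt(33139 + (2*sqrt(2))**2) = sqrt(33139 + 8) = sqrt(33147) = 3*sqrt(3683)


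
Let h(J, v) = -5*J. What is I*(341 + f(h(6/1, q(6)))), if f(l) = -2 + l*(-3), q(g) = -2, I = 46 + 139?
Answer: 79365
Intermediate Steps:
I = 185
f(l) = -2 - 3*l
I*(341 + f(h(6/1, q(6)))) = 185*(341 + (-2 - (-15)*6/1)) = 185*(341 + (-2 - (-15)*6*1)) = 185*(341 + (-2 - (-15)*6)) = 185*(341 + (-2 - 3*(-30))) = 185*(341 + (-2 + 90)) = 185*(341 + 88) = 185*429 = 79365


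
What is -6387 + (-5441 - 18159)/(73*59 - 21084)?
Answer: -107131099/16777 ≈ -6385.6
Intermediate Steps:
-6387 + (-5441 - 18159)/(73*59 - 21084) = -6387 - 23600/(4307 - 21084) = -6387 - 23600/(-16777) = -6387 - 23600*(-1/16777) = -6387 + 23600/16777 = -107131099/16777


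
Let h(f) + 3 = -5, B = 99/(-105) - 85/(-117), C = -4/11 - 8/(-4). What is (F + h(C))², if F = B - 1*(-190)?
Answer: 554137315216/16769025 ≈ 33045.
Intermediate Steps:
C = 18/11 (C = -4*1/11 - 8*(-¼) = -4/11 + 2 = 18/11 ≈ 1.6364)
B = -886/4095 (B = 99*(-1/105) - 85*(-1/117) = -33/35 + 85/117 = -886/4095 ≈ -0.21636)
h(f) = -8 (h(f) = -3 - 5 = -8)
F = 777164/4095 (F = -886/4095 - 1*(-190) = -886/4095 + 190 = 777164/4095 ≈ 189.78)
(F + h(C))² = (777164/4095 - 8)² = (744404/4095)² = 554137315216/16769025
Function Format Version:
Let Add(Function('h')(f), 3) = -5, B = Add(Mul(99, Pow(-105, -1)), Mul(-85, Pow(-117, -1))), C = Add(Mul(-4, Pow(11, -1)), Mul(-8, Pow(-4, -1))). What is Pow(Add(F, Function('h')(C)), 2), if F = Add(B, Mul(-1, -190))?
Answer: Rational(554137315216, 16769025) ≈ 33045.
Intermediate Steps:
C = Rational(18, 11) (C = Add(Mul(-4, Rational(1, 11)), Mul(-8, Rational(-1, 4))) = Add(Rational(-4, 11), 2) = Rational(18, 11) ≈ 1.6364)
B = Rational(-886, 4095) (B = Add(Mul(99, Rational(-1, 105)), Mul(-85, Rational(-1, 117))) = Add(Rational(-33, 35), Rational(85, 117)) = Rational(-886, 4095) ≈ -0.21636)
Function('h')(f) = -8 (Function('h')(f) = Add(-3, -5) = -8)
F = Rational(777164, 4095) (F = Add(Rational(-886, 4095), Mul(-1, -190)) = Add(Rational(-886, 4095), 190) = Rational(777164, 4095) ≈ 189.78)
Pow(Add(F, Function('h')(C)), 2) = Pow(Add(Rational(777164, 4095), -8), 2) = Pow(Rational(744404, 4095), 2) = Rational(554137315216, 16769025)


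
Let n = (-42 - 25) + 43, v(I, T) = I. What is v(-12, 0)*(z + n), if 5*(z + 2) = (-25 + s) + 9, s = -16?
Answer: 1944/5 ≈ 388.80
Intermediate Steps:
n = -24 (n = -67 + 43 = -24)
z = -42/5 (z = -2 + ((-25 - 16) + 9)/5 = -2 + (-41 + 9)/5 = -2 + (⅕)*(-32) = -2 - 32/5 = -42/5 ≈ -8.4000)
v(-12, 0)*(z + n) = -12*(-42/5 - 24) = -12*(-162/5) = 1944/5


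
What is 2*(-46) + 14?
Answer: -78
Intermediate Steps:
2*(-46) + 14 = -92 + 14 = -78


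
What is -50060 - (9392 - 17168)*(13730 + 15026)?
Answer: 223556596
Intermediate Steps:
-50060 - (9392 - 17168)*(13730 + 15026) = -50060 - (-7776)*28756 = -50060 - 1*(-223606656) = -50060 + 223606656 = 223556596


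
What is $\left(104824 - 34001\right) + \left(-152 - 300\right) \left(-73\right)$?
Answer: $103819$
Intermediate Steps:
$\left(104824 - 34001\right) + \left(-152 - 300\right) \left(-73\right) = 70823 - -32996 = 70823 + 32996 = 103819$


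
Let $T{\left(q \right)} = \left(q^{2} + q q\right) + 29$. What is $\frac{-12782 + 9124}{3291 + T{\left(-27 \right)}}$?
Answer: $- \frac{1829}{2389} \approx -0.76559$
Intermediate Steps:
$T{\left(q \right)} = 29 + 2 q^{2}$ ($T{\left(q \right)} = \left(q^{2} + q^{2}\right) + 29 = 2 q^{2} + 29 = 29 + 2 q^{2}$)
$\frac{-12782 + 9124}{3291 + T{\left(-27 \right)}} = \frac{-12782 + 9124}{3291 + \left(29 + 2 \left(-27\right)^{2}\right)} = - \frac{3658}{3291 + \left(29 + 2 \cdot 729\right)} = - \frac{3658}{3291 + \left(29 + 1458\right)} = - \frac{3658}{3291 + 1487} = - \frac{3658}{4778} = \left(-3658\right) \frac{1}{4778} = - \frac{1829}{2389}$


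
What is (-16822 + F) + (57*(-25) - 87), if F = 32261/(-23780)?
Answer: -436014781/23780 ≈ -18335.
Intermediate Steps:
F = -32261/23780 (F = 32261*(-1/23780) = -32261/23780 ≈ -1.3566)
(-16822 + F) + (57*(-25) - 87) = (-16822 - 32261/23780) + (57*(-25) - 87) = -400059421/23780 + (-1425 - 87) = -400059421/23780 - 1512 = -436014781/23780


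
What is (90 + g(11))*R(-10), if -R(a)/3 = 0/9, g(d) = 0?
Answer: 0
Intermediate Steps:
R(a) = 0 (R(a) = -0/9 = -3*0 = 0)
(90 + g(11))*R(-10) = (90 + 0)*0 = 90*0 = 0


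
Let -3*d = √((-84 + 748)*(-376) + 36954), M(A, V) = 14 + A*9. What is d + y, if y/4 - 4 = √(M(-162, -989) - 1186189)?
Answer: 16 + 4*I*√1187633 - I*√212710/3 ≈ 16.0 + 4205.4*I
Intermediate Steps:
M(A, V) = 14 + 9*A
y = 16 + 4*I*√1187633 (y = 16 + 4*√((14 + 9*(-162)) - 1186189) = 16 + 4*√((14 - 1458) - 1186189) = 16 + 4*√(-1444 - 1186189) = 16 + 4*√(-1187633) = 16 + 4*(I*√1187633) = 16 + 4*I*√1187633 ≈ 16.0 + 4359.1*I)
d = -I*√212710/3 (d = -√((-84 + 748)*(-376) + 36954)/3 = -√(664*(-376) + 36954)/3 = -√(-249664 + 36954)/3 = -I*√212710/3 ≈ -153.73*I)
d + y = -I*√212710/3 + (16 + 4*I*√1187633) = 16 + 4*I*√1187633 - I*√212710/3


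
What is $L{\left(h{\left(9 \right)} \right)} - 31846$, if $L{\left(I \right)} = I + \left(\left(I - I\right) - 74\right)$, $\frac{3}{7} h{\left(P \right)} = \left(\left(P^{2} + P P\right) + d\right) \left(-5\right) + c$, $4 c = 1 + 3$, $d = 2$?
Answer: $-33831$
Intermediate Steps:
$c = 1$ ($c = \frac{1 + 3}{4} = \frac{1}{4} \cdot 4 = 1$)
$h{\left(P \right)} = -21 - \frac{70 P^{2}}{3}$ ($h{\left(P \right)} = \frac{7 \left(\left(\left(P^{2} + P P\right) + 2\right) \left(-5\right) + 1\right)}{3} = \frac{7 \left(\left(\left(P^{2} + P^{2}\right) + 2\right) \left(-5\right) + 1\right)}{3} = \frac{7 \left(\left(2 P^{2} + 2\right) \left(-5\right) + 1\right)}{3} = \frac{7 \left(\left(2 + 2 P^{2}\right) \left(-5\right) + 1\right)}{3} = \frac{7 \left(\left(-10 - 10 P^{2}\right) + 1\right)}{3} = \frac{7 \left(-9 - 10 P^{2}\right)}{3} = -21 - \frac{70 P^{2}}{3}$)
$L{\left(I \right)} = -74 + I$ ($L{\left(I \right)} = I + \left(0 - 74\right) = I - 74 = -74 + I$)
$L{\left(h{\left(9 \right)} \right)} - 31846 = \left(-74 - \left(21 + \frac{70 \cdot 9^{2}}{3}\right)\right) - 31846 = \left(-74 - 1911\right) - 31846 = -1985 - 31846 = -33831$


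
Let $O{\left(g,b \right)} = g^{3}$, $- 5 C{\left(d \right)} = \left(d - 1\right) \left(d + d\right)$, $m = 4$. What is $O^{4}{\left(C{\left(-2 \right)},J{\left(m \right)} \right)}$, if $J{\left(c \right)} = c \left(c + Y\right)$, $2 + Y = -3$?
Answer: $\frac{8916100448256}{244140625} \approx 36520.0$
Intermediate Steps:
$C{\left(d \right)} = - \frac{2 d \left(-1 + d\right)}{5}$ ($C{\left(d \right)} = - \frac{\left(d - 1\right) \left(d + d\right)}{5} = - \frac{\left(-1 + d\right) 2 d}{5} = - \frac{2 d \left(-1 + d\right)}{5}$)
$Y = -5$ ($Y = -2 - 3 = -5$)
$J{\left(c \right)} = c \left(-5 + c\right)$ ($J{\left(c \right)} = c \left(c - 5\right) = c \left(-5 + c\right)$)
$O^{4}{\left(C{\left(-2 \right)},J{\left(m \right)} \right)} = \left(\left(\frac{2}{5} \left(-2\right) \left(1 - -2\right)\right)^{3}\right)^{4} = \left(\left(\frac{2}{5} \left(-2\right) \left(1 + 2\right)\right)^{3}\right)^{4} = \left(\left(\frac{2}{5} \left(-2\right) 3\right)^{3}\right)^{4} = \left(\left(- \frac{12}{5}\right)^{3}\right)^{4} = \left(- \frac{1728}{125}\right)^{4} = \frac{8916100448256}{244140625}$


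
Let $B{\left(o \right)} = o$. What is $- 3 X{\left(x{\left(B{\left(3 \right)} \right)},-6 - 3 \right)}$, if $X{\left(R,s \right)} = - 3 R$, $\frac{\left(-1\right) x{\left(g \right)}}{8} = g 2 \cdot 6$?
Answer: $-2592$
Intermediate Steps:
$x{\left(g \right)} = - 96 g$ ($x{\left(g \right)} = - 8 g 2 \cdot 6 = - 8 \cdot 2 g 6 = - 8 \cdot 12 g = - 96 g$)
$- 3 X{\left(x{\left(B{\left(3 \right)} \right)},-6 - 3 \right)} = - 3 \left(- 3 \left(\left(-96\right) 3\right)\right) = - 3 \left(\left(-3\right) \left(-288\right)\right) = \left(-3\right) 864 = -2592$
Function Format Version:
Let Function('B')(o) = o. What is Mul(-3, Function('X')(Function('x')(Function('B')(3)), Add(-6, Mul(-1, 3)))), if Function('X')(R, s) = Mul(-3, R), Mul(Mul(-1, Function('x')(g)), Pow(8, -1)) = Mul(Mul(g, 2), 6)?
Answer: -2592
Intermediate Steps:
Function('x')(g) = Mul(-96, g) (Function('x')(g) = Mul(-8, Mul(Mul(g, 2), 6)) = Mul(-8, Mul(Mul(2, g), 6)) = Mul(-8, Mul(12, g)) = Mul(-96, g))
Mul(-3, Function('X')(Function('x')(Function('B')(3)), Add(-6, Mul(-1, 3)))) = Mul(-3, Mul(-3, Mul(-96, 3))) = Mul(-3, Mul(-3, -288)) = Mul(-3, 864) = -2592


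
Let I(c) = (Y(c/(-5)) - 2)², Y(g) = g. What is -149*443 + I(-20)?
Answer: -66003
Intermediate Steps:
I(c) = (-2 - c/5)² (I(c) = (c/(-5) - 2)² = (c*(-⅕) - 2)² = (-c/5 - 2)² = (-2 - c/5)²)
-149*443 + I(-20) = -149*443 + (10 - 20)²/25 = -66007 + (1/25)*(-10)² = -66007 + (1/25)*100 = -66007 + 4 = -66003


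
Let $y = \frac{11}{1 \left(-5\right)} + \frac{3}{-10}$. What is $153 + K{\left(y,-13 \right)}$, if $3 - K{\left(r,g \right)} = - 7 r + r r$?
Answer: $\frac{529}{4} \approx 132.25$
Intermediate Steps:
$y = - \frac{5}{2}$ ($y = \frac{11}{-5} + 3 \left(- \frac{1}{10}\right) = 11 \left(- \frac{1}{5}\right) - \frac{3}{10} = - \frac{11}{5} - \frac{3}{10} = - \frac{5}{2} \approx -2.5$)
$K{\left(r,g \right)} = 3 - r^{2} + 7 r$ ($K{\left(r,g \right)} = 3 - \left(- 7 r + r r\right) = 3 - \left(- 7 r + r^{2}\right) = 3 - \left(r^{2} - 7 r\right) = 3 - r^{2} + 7 r$)
$153 + K{\left(y,-13 \right)} = 153 + \left(3 - \left(- \frac{5}{2}\right)^{2} + 7 \left(- \frac{5}{2}\right)\right) = 153 - \frac{83}{4} = \frac{529}{4}$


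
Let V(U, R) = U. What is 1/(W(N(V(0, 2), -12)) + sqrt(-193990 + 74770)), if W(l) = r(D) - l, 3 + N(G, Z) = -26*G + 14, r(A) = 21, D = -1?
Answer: 1/11932 - I*sqrt(29805)/59660 ≈ 8.3808e-5 - 0.0028938*I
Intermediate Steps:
N(G, Z) = 11 - 26*G (N(G, Z) = -3 + (-26*G + 14) = -3 + (14 - 26*G) = 11 - 26*G)
W(l) = 21 - l
1/(W(N(V(0, 2), -12)) + sqrt(-193990 + 74770)) = 1/((21 - (11 - 26*0)) + sqrt(-193990 + 74770)) = 1/((21 - (11 + 0)) + sqrt(-119220)) = 1/((21 - 1*11) + 2*I*sqrt(29805)) = 1/((21 - 11) + 2*I*sqrt(29805)) = 1/(10 + 2*I*sqrt(29805))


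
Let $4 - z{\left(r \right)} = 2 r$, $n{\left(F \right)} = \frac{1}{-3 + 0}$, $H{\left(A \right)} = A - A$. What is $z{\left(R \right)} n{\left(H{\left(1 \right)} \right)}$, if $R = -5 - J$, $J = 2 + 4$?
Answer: $- \frac{26}{3} \approx -8.6667$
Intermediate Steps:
$J = 6$
$H{\left(A \right)} = 0$
$n{\left(F \right)} = - \frac{1}{3}$ ($n{\left(F \right)} = \frac{1}{-3} = - \frac{1}{3}$)
$R = -11$ ($R = -5 - 6 = -11$)
$z{\left(r \right)} = 4 - 2 r$
$z{\left(R \right)} n{\left(H{\left(1 \right)} \right)} = \left(4 - -22\right) \left(- \frac{1}{3}\right) = \left(4 + 22\right) \left(- \frac{1}{3}\right) = 26 \left(- \frac{1}{3}\right) = - \frac{26}{3}$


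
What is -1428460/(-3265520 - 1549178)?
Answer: 714230/2407349 ≈ 0.29669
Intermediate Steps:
-1428460/(-3265520 - 1549178) = -1428460/(-4814698) = -1428460*(-1/4814698) = 714230/2407349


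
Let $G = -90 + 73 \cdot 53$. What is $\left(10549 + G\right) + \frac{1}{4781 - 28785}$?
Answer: $\frac{343929311}{24004} \approx 14328.0$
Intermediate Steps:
$G = 3779$ ($G = -90 + 3869 = 3779$)
$\left(10549 + G\right) + \frac{1}{4781 - 28785} = \left(10549 + 3779\right) + \frac{1}{4781 - 28785} = 14328 + \frac{1}{-24004} = 14328 - \frac{1}{24004} = \frac{343929311}{24004}$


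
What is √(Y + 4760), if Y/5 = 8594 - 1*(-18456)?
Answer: √140010 ≈ 374.18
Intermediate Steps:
Y = 135250 (Y = 5*(8594 - 1*(-18456)) = 5*(8594 + 18456) = 5*27050 = 135250)
√(Y + 4760) = √(135250 + 4760) = √140010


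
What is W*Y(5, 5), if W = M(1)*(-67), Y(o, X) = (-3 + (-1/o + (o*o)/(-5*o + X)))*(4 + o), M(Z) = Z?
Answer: 53667/20 ≈ 2683.4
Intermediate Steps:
Y(o, X) = (4 + o)*(-3 - 1/o + o²/(X - 5*o)) (Y(o, X) = (-3 + (-1/o + o²/(X - 5*o)))*(4 + o) = (-3 - 1/o + o²/(X - 5*o))*(4 + o) = (4 + o)*(-3 - 1/o + o²/(X - 5*o)))
W = -67 (W = 1*(-67) = -67)
W*Y(5, 5) = -67*(5⁴ - 4*5 + 19*5³ + 20*5 + 65*5² - 13*5*5 - 3*5*5²)/(5*(5 - 5*5)) = -67*(625 - 20 + 19*125 + 100 + 65*25 - 325 - 3*5*25)/(5*(5 - 25)) = -67*(625 - 20 + 2375 + 100 + 1625 - 325 - 375)/(5*(-20)) = -67*(-1)*4005/(5*20) = -67*(-801/20) = 53667/20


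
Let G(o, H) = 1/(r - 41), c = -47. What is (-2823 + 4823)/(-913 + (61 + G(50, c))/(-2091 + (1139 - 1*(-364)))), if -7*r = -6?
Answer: -165228000/75435149 ≈ -2.1903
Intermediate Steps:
r = 6/7 (r = -1/7*(-6) = 6/7 ≈ 0.85714)
G(o, H) = -7/281 (G(o, H) = 1/(6/7 - 41) = 1/(-281/7) = -7/281)
(-2823 + 4823)/(-913 + (61 + G(50, c))/(-2091 + (1139 - 1*(-364)))) = (-2823 + 4823)/(-913 + (61 - 7/281)/(-2091 + (1139 - 1*(-364)))) = 2000/(-913 + 17134/(281*(-2091 + (1139 + 364)))) = 2000/(-913 + 17134/(281*(-2091 + 1503))) = 2000/(-913 + (17134/281)/(-588)) = 2000/(-913 + (17134/281)*(-1/588)) = 2000/(-913 - 8567/82614) = 2000/(-75435149/82614) = 2000*(-82614/75435149) = -165228000/75435149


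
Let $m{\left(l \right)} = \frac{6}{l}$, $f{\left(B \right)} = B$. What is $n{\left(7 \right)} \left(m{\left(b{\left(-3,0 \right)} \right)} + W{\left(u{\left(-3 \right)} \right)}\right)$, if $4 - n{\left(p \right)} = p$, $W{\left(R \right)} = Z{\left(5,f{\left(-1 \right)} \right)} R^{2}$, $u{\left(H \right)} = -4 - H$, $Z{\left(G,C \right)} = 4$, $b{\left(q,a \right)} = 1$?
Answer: $-30$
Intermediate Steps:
$W{\left(R \right)} = 4 R^{2}$
$n{\left(p \right)} = 4 - p$
$n{\left(7 \right)} \left(m{\left(b{\left(-3,0 \right)} \right)} + W{\left(u{\left(-3 \right)} \right)}\right) = \left(4 - 7\right) \left(\frac{6}{1} + 4 \left(-4 - -3\right)^{2}\right) = \left(4 - 7\right) \left(6 \cdot 1 + 4 \left(-4 + 3\right)^{2}\right) = - 3 \left(6 + 4 \left(-1\right)^{2}\right) = - 3 \left(6 + 4 \cdot 1\right) = - 3 \left(6 + 4\right) = \left(-3\right) 10 = -30$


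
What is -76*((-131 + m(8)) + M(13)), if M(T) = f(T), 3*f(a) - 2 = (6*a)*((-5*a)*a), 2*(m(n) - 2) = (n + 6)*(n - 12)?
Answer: 5044804/3 ≈ 1.6816e+6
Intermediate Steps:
m(n) = 2 + (-12 + n)*(6 + n)/2 (m(n) = 2 + ((n + 6)*(n - 12))/2 = 2 + ((6 + n)*(-12 + n))/2 = 2 + ((-12 + n)*(6 + n))/2 = 2 + (-12 + n)*(6 + n)/2)
f(a) = ⅔ - 10*a³ (f(a) = ⅔ + ((6*a)*((-5*a)*a))/3 = ⅔ + ((6*a)*(-5*a²))/3 = ⅔ + (-30*a³)/3 = ⅔ - 10*a³)
M(T) = ⅔ - 10*T³
-76*((-131 + m(8)) + M(13)) = -76*((-131 + (-34 + (½)*8² - 3*8)) + (⅔ - 10*13³)) = -76*((-131 + (-34 + (½)*64 - 24)) + (⅔ - 10*2197)) = -76*((-131 + (-34 + 32 - 24)) + (⅔ - 21970)) = -76*((-131 - 26) - 65908/3) = -76*(-157 - 65908/3) = -76*(-66379/3) = 5044804/3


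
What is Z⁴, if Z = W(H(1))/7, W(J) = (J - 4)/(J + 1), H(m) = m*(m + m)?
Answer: 16/194481 ≈ 8.2270e-5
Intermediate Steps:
H(m) = 2*m² (H(m) = m*(2*m) = 2*m²)
W(J) = (-4 + J)/(1 + J)
Z = -2/21 (Z = ((-4 + 2*1²)/(1 + 2*1²))/7 = ((-4 + 2*1)/(1 + 2*1))*(⅐) = ((-4 + 2)/(1 + 2))*(⅐) = (-2/3)*(⅐) = ((⅓)*(-2))*(⅐) = -⅔*⅐ = -2/21 ≈ -0.095238)
Z⁴ = (-2/21)⁴ = 16/194481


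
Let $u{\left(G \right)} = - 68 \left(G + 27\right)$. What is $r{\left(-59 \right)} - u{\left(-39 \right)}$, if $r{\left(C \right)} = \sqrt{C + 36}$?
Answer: $-816 + i \sqrt{23} \approx -816.0 + 4.7958 i$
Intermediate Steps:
$u{\left(G \right)} = -1836 - 68 G$ ($u{\left(G \right)} = - 68 \left(27 + G\right) = -1836 - 68 G$)
$r{\left(C \right)} = \sqrt{36 + C}$
$r{\left(-59 \right)} - u{\left(-39 \right)} = \sqrt{36 - 59} - \left(-1836 - -2652\right) = \sqrt{-23} - \left(-1836 + 2652\right) = i \sqrt{23} - 816 = -816 + i \sqrt{23}$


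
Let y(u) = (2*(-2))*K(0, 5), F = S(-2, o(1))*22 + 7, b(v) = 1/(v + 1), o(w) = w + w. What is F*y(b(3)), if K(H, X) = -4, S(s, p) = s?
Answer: -592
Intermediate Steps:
o(w) = 2*w
b(v) = 1/(1 + v)
F = -37 (F = -2*22 + 7 = -44 + 7 = -37)
y(u) = 16 (y(u) = (2*(-2))*(-4) = -4*(-4) = 16)
F*y(b(3)) = -37*16 = -592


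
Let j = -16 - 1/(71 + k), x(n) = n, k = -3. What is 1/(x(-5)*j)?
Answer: 68/5445 ≈ 0.012489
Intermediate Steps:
j = -1089/68 (j = -16 - 1/(71 - 3) = -16 - 1/68 = -1089/68 ≈ -16.015)
1/(x(-5)*j) = 1/(-5*(-1089/68)) = 1/(5445/68) = 68/5445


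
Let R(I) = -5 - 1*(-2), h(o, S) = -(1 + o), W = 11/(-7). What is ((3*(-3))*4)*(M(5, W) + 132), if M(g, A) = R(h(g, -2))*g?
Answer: -4212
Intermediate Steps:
W = -11/7 (W = 11*(-1/7) = -11/7 ≈ -1.5714)
h(o, S) = -1 - o
R(I) = -3 (R(I) = -5 + 2 = -3)
M(g, A) = -3*g
((3*(-3))*4)*(M(5, W) + 132) = ((3*(-3))*4)*(-3*5 + 132) = (-9*4)*(-15 + 132) = -36*117 = -4212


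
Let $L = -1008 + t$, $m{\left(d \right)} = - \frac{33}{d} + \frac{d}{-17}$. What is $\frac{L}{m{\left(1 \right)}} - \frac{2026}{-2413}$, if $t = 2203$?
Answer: $- \frac{47881483}{1356106} \approx -35.308$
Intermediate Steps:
$m{\left(d \right)} = - \frac{33}{d} - \frac{d}{17}$ ($m{\left(d \right)} = - \frac{33}{d} + d \left(- \frac{1}{17}\right) = - \frac{33}{d} - \frac{d}{17}$)
$L = 1195$ ($L = -1008 + 2203 = 1195$)
$\frac{L}{m{\left(1 \right)}} - \frac{2026}{-2413} = \frac{1195}{- \frac{33}{1} - \frac{1}{17}} - \frac{2026}{-2413} = \frac{1195}{\left(-33\right) 1 - \frac{1}{17}} - - \frac{2026}{2413} = \frac{1195}{-33 - \frac{1}{17}} + \frac{2026}{2413} = \frac{1195}{- \frac{562}{17}} + \frac{2026}{2413} = 1195 \left(- \frac{17}{562}\right) + \frac{2026}{2413} = - \frac{20315}{562} + \frac{2026}{2413} = - \frac{47881483}{1356106}$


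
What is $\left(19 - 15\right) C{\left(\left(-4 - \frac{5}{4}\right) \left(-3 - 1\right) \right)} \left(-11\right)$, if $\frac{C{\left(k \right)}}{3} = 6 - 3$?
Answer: $-396$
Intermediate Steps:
$C{\left(k \right)} = 9$ ($C{\left(k \right)} = 3 \left(6 - 3\right) = 3 \cdot 3 = 9$)
$\left(19 - 15\right) C{\left(\left(-4 - \frac{5}{4}\right) \left(-3 - 1\right) \right)} \left(-11\right) = \left(19 - 15\right) 9 \left(-11\right) = 4 \cdot 9 \left(-11\right) = 36 \left(-11\right) = -396$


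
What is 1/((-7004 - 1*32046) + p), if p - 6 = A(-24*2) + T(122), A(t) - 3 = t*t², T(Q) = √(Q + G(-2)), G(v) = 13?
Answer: -149633/22390034554 - 3*√15/22390034554 ≈ -6.6835e-6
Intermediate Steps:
T(Q) = √(13 + Q) (T(Q) = √(Q + 13) = √(13 + Q))
A(t) = 3 + t³ (A(t) = 3 + t*t² = 3 + t³)
p = -110583 + 3*√15 (p = 6 + ((3 + (-24*2)³) + √(13 + 122)) = 6 + ((3 + (-48)³) + √135) = 6 + ((3 - 110592) + 3*√15) = 6 + (-110589 + 3*√15) = -110583 + 3*√15 ≈ -1.1057e+5)
1/((-7004 - 1*32046) + p) = 1/((-7004 - 1*32046) + (-110583 + 3*√15)) = 1/((-7004 - 32046) + (-110583 + 3*√15)) = 1/(-39050 + (-110583 + 3*√15)) = 1/(-149633 + 3*√15)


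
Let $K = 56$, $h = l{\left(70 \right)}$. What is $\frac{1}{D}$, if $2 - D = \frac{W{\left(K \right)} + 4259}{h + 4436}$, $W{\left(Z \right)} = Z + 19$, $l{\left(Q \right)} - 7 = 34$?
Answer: $\frac{407}{420} \approx 0.96905$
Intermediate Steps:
$l{\left(Q \right)} = 41$ ($l{\left(Q \right)} = 7 + 34 = 41$)
$h = 41$
$W{\left(Z \right)} = 19 + Z$
$D = \frac{420}{407}$ ($D = 2 - \frac{\left(19 + 56\right) + 4259}{41 + 4436} = 2 - \frac{75 + 4259}{4477} = 2 - 4334 \cdot \frac{1}{4477} = 2 - \frac{394}{407} = \frac{420}{407} \approx 1.0319$)
$\frac{1}{D} = \frac{1}{\frac{420}{407}} = \frac{407}{420}$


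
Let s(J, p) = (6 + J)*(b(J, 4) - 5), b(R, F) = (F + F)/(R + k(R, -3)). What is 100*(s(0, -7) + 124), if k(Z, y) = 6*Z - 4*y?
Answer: 9800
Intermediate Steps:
k(Z, y) = -4*y + 6*Z
b(R, F) = 2*F/(12 + 7*R) (b(R, F) = (F + F)/(R + (-4*(-3) + 6*R)) = (2*F)/(R + (12 + 6*R)) = (2*F)/(12 + 7*R) = 2*F/(12 + 7*R))
s(J, p) = (-5 + 8/(12 + 7*J))*(6 + J) (s(J, p) = (6 + J)*(2*4/(12 + 7*J) - 5) = (6 + J)*(8/(12 + 7*J) - 5) = (6 + J)*(-5 + 8/(12 + 7*J)) = (-5 + 8/(12 + 7*J))*(6 + J))
100*(s(0, -7) + 124) = 100*((-312 - 262*0 - 35*0**2)/(12 + 7*0) + 124) = 100*((-312 + 0 - 35*0)/(12 + 0) + 124) = 100*((-312 + 0 + 0)/12 + 124) = 100*((1/12)*(-312) + 124) = 100*(-26 + 124) = 100*98 = 9800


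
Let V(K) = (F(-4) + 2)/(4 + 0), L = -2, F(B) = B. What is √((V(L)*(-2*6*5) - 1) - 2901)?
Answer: 2*I*√718 ≈ 53.591*I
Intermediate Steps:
V(K) = -½ (V(K) = (-4 + 2)/(4 + 0) = -2/4 = -2*¼ = -½)
√((V(L)*(-2*6*5) - 1) - 2901) = √((-(-2*6)*5/2 - 1) - 2901) = √((-(-6)*5 - 1) - 2901) = √((-½*(-60) - 1) - 2901) = √((30 - 1) - 2901) = √(29 - 2901) = √(-2872) = 2*I*√718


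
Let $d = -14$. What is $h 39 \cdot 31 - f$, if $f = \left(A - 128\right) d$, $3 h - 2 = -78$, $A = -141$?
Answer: $-34394$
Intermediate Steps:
$h = - \frac{76}{3}$ ($h = \frac{2}{3} + \frac{1}{3} \left(-78\right) = \frac{2}{3} - 26 = - \frac{76}{3} \approx -25.333$)
$f = 3766$ ($f = \left(-141 - 128\right) \left(-14\right) = \left(-269\right) \left(-14\right) = 3766$)
$h 39 \cdot 31 - f = \left(- \frac{76}{3}\right) 39 \cdot 31 - 3766 = \left(-988\right) 31 - 3766 = -30628 - 3766 = -34394$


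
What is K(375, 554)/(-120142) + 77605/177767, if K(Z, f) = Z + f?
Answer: 9158474367/21357282914 ≈ 0.42882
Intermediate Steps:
K(375, 554)/(-120142) + 77605/177767 = (375 + 554)/(-120142) + 77605/177767 = 929*(-1/120142) + 77605*(1/177767) = -929/120142 + 77605/177767 = 9158474367/21357282914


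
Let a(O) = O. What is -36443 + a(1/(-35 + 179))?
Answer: -5247791/144 ≈ -36443.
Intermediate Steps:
-36443 + a(1/(-35 + 179)) = -36443 + 1/(-35 + 179) = -36443 + 1/144 = -5247791/144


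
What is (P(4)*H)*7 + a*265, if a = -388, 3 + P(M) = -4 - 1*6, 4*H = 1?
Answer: -411371/4 ≈ -1.0284e+5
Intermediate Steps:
H = ¼ (H = (¼)*1 = ¼ ≈ 0.25000)
P(M) = -13 (P(M) = -3 + (-4 - 1*6) = -3 + (-4 - 6) = -3 - 10 = -13)
(P(4)*H)*7 + a*265 = -13*¼*7 - 388*265 = -13/4*7 - 102820 = -91/4 - 102820 = -411371/4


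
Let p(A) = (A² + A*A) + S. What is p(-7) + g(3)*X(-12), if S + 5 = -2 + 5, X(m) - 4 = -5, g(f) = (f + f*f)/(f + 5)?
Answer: 189/2 ≈ 94.500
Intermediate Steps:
g(f) = (f + f²)/(5 + f)
X(m) = -1 (X(m) = 4 - 5 = -1)
S = -2 (S = -5 + (-2 + 5) = -5 + 3 = -2)
p(A) = -2 + 2*A² (p(A) = (A² + A*A) - 2 = (A² + A²) - 2 = 2*A² - 2 = -2 + 2*A²)
p(-7) + g(3)*X(-12) = (-2 + 2*(-7)²) + (3*(1 + 3)/(5 + 3))*(-1) = (-2 + 2*49) + (3*4/8)*(-1) = (-2 + 98) + (3*(⅛)*4)*(-1) = 96 + (3/2)*(-1) = 96 - 3/2 = 189/2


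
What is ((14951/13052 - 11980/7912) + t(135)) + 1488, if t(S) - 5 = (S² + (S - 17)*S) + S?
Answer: 461897520293/12908428 ≈ 35783.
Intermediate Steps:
t(S) = 5 + S + S² + S*(-17 + S) (t(S) = 5 + ((S² + (S - 17)*S) + S) = 5 + ((S² + (-17 + S)*S) + S) = 5 + ((S² + S*(-17 + S)) + S) = 5 + (S + S² + S*(-17 + S)) = 5 + S + S² + S*(-17 + S))
((14951/13052 - 11980/7912) + t(135)) + 1488 = ((14951/13052 - 11980/7912) + (5 - 16*135 + 2*135²)) + 1488 = ((14951*(1/13052) - 11980*1/7912) + (5 - 2160 + 2*18225)) + 1488 = ((14951/13052 - 2995/1978) + (5 - 2160 + 36450)) + 1488 = (-4758831/12908428 + 34295) + 1488 = 442689779429/12908428 + 1488 = 461897520293/12908428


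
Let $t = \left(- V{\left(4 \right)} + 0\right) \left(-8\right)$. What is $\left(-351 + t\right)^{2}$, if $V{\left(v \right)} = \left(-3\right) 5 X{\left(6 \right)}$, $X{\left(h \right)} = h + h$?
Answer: $3207681$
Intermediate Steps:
$X{\left(h \right)} = 2 h$
$V{\left(v \right)} = -180$ ($V{\left(v \right)} = \left(-3\right) 5 \cdot 2 \cdot 6 = \left(-15\right) 12 = -180$)
$t = -1440$ ($t = \left(\left(-1\right) \left(-180\right) + 0\right) \left(-8\right) = \left(180 + 0\right) \left(-8\right) = 180 \left(-8\right) = -1440$)
$\left(-351 + t\right)^{2} = \left(-351 - 1440\right)^{2} = \left(-1791\right)^{2} = 3207681$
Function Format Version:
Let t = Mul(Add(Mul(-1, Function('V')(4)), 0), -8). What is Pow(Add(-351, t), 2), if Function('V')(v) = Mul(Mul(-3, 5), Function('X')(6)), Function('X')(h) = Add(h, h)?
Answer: 3207681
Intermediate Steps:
Function('X')(h) = Mul(2, h)
Function('V')(v) = -180 (Function('V')(v) = Mul(Mul(-3, 5), Mul(2, 6)) = Mul(-15, 12) = -180)
t = -1440 (t = Mul(Add(Mul(-1, -180), 0), -8) = Mul(Add(180, 0), -8) = Mul(180, -8) = -1440)
Pow(Add(-351, t), 2) = Pow(Add(-351, -1440), 2) = Pow(-1791, 2) = 3207681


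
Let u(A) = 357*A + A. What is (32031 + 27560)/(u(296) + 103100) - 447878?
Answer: -93636898113/209068 ≈ -4.4788e+5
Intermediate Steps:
u(A) = 358*A
(32031 + 27560)/(u(296) + 103100) - 447878 = (32031 + 27560)/(358*296 + 103100) - 447878 = 59591/(105968 + 103100) - 447878 = 59591/209068 - 447878 = -93636898113/209068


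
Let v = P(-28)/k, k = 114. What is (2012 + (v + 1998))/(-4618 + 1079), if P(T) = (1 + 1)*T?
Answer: -228542/201723 ≈ -1.1329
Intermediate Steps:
P(T) = 2*T
v = -28/57 (v = (2*(-28))/114 = -56*1/114 = -28/57 ≈ -0.49123)
(2012 + (v + 1998))/(-4618 + 1079) = (2012 + (-28/57 + 1998))/(-4618 + 1079) = (2012 + 113858/57)/(-3539) = (228542/57)*(-1/3539) = -228542/201723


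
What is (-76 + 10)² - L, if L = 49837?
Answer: -45481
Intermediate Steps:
(-76 + 10)² - L = (-76 + 10)² - 1*49837 = (-66)² - 49837 = 4356 - 49837 = -45481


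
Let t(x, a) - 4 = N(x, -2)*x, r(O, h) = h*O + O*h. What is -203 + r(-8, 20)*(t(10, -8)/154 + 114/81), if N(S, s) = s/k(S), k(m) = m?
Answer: -1366997/2079 ≈ -657.53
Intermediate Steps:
N(S, s) = s/S
r(O, h) = 2*O*h (r(O, h) = O*h + O*h = 2*O*h)
t(x, a) = 2 (t(x, a) = 4 + (-2/x)*x = 4 - 2 = 2)
-203 + r(-8, 20)*(t(10, -8)/154 + 114/81) = -203 + (2*(-8)*20)*(2/154 + 114/81) = -203 - 320*(2*(1/154) + 114*(1/81)) = -203 - 320*(1/77 + 38/27) = -203 - 320*2953/2079 = -203 - 944960/2079 = -1366997/2079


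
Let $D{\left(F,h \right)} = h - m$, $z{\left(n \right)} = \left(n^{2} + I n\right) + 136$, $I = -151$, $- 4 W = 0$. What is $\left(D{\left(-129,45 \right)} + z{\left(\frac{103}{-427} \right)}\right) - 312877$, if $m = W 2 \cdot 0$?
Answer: $- \frac{57006897244}{182329} \approx -3.1266 \cdot 10^{5}$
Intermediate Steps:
$W = 0$ ($W = \left(- \frac{1}{4}\right) 0 = 0$)
$m = 0$ ($m = 0 \cdot 2 \cdot 0 = 0 \cdot 0 = 0$)
$z{\left(n \right)} = 136 + n^{2} - 151 n$ ($z{\left(n \right)} = \left(n^{2} - 151 n\right) + 136 = 136 + n^{2} - 151 n$)
$D{\left(F,h \right)} = h$ ($D{\left(F,h \right)} = h - 0 = h + 0 = h$)
$\left(D{\left(-129,45 \right)} + z{\left(\frac{103}{-427} \right)}\right) - 312877 = \left(45 + \left(136 + \left(\frac{103}{-427}\right)^{2} - 151 \frac{103}{-427}\right)\right) - 312877 = \left(45 + \left(136 + \left(103 \left(- \frac{1}{427}\right)\right)^{2} - 151 \cdot 103 \left(- \frac{1}{427}\right)\right)\right) - 312877 = \left(45 + \left(136 + \left(- \frac{103}{427}\right)^{2} - - \frac{15553}{427}\right)\right) - 312877 = \left(45 + \left(136 + \frac{10609}{182329} + \frac{15553}{427}\right)\right) - 312877 = \left(45 + \frac{31448484}{182329}\right) - 312877 = \frac{39653289}{182329} - 312877 = - \frac{57006897244}{182329}$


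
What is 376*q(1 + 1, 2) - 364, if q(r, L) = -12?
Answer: -4876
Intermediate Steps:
376*q(1 + 1, 2) - 364 = 376*(-12) - 364 = -4512 - 364 = -4876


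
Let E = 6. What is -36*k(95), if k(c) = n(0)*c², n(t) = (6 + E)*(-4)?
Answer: 15595200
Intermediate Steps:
n(t) = -48 (n(t) = (6 + 6)*(-4) = 12*(-4) = -48)
k(c) = -48*c²
-36*k(95) = -(-1728)*95² = -(-1728)*9025 = -36*(-433200) = 15595200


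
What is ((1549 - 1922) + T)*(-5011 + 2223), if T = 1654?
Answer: -3571428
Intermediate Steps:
((1549 - 1922) + T)*(-5011 + 2223) = ((1549 - 1922) + 1654)*(-5011 + 2223) = (-373 + 1654)*(-2788) = 1281*(-2788) = -3571428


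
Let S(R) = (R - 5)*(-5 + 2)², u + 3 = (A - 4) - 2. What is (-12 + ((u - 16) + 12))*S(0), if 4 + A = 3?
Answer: 1170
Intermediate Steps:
A = -1 (A = -4 + 3 = -1)
u = -10 (u = -3 + ((-1 - 4) - 2) = -3 + (-5 - 2) = -3 - 7 = -10)
S(R) = -45 + 9*R (S(R) = (-5 + R)*(-3)² = (-5 + R)*9 = -45 + 9*R)
(-12 + ((u - 16) + 12))*S(0) = (-12 + ((-10 - 16) + 12))*(-45 + 9*0) = (-12 + (-26 + 12))*(-45 + 0) = (-12 - 14)*(-45) = -26*(-45) = 1170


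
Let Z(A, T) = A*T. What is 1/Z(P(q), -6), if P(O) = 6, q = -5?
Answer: -1/36 ≈ -0.027778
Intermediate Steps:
1/Z(P(q), -6) = 1/(6*(-6)) = 1/(-36) = -1/36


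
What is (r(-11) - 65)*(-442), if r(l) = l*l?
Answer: -24752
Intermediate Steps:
r(l) = l²
(r(-11) - 65)*(-442) = ((-11)² - 65)*(-442) = (121 - 65)*(-442) = 56*(-442) = -24752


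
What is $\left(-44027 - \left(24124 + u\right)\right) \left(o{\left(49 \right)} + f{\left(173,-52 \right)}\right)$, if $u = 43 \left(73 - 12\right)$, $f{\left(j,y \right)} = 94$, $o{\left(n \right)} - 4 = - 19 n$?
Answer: $58954742$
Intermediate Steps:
$o{\left(n \right)} = 4 - 19 n$
$u = 2623$ ($u = 43 \cdot 61 = 2623$)
$\left(-44027 - \left(24124 + u\right)\right) \left(o{\left(49 \right)} + f{\left(173,-52 \right)}\right) = \left(-44027 - 26747\right) \left(\left(4 - 931\right) + 94\right) = \left(-44027 - 26747\right) \left(-927 + 94\right) = \left(-70774\right) \left(-833\right) = 58954742$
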